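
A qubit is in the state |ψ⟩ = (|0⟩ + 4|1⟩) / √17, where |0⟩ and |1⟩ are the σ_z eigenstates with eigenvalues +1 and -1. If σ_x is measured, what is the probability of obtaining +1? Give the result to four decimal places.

0.7353

|+x⟩ = (|0⟩ + |1⟩)/√2, so ⟨+x|ψ⟩ = (5) / (√2·√17).
P = |5|² / 34 = 25/34.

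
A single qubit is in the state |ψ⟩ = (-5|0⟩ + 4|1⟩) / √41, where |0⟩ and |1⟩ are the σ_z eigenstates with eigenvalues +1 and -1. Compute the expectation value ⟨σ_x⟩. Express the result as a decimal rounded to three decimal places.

⟨σ_x⟩ = 2 Re(a* b)/(|a|²+|b|²) with a = -5, b = 4.
a* b = -20, so ⟨σ_x⟩ = -40/41.

-0.976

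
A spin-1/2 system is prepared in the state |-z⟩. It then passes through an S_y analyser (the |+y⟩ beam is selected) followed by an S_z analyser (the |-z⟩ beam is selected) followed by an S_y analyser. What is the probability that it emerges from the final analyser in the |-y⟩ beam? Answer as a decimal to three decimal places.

0.125

First analyser (S_y): from |-z⟩, P(|+y⟩) = 1/2.
After stage 1 the state is |+y⟩; P(|-z⟩) = |⟨-z|+y⟩|² = 1/2.
After stage 2 the state is |-z⟩; P(|-y⟩) = |⟨-y|-z⟩|² = 1/2.
Joint probability = 1/2 × 1/2 × 1/2 = 0.125.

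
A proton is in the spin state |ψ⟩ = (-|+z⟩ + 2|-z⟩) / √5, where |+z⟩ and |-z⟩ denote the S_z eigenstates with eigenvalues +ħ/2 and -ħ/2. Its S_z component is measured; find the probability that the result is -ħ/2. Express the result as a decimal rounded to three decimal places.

The -ħ/2 outcome corresponds to |-z⟩. Its amplitude in |ψ⟩ is 2/√5.
P = |2|² / 5 = 4/5.

0.800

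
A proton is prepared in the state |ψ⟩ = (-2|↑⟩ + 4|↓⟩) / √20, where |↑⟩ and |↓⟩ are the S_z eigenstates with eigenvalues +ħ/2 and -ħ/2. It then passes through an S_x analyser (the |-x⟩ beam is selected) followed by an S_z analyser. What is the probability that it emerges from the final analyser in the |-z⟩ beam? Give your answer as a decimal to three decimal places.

First analyser (S_x): P(|-x⟩) = |⟨-x|ψ⟩|² = 36/40.
After stage 1 the state is |-x⟩; P(|-z⟩) = |⟨-z|-x⟩|² = 1/2.
Joint probability = 36/40 × 1/2 = 0.450.

0.450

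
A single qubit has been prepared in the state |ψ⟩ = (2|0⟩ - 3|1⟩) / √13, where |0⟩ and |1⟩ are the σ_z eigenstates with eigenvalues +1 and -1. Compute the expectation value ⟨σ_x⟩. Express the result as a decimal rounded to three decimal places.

⟨σ_x⟩ = 2 Re(a* b)/(|a|²+|b|²) with a = 2, b = -3.
a* b = -6, so ⟨σ_x⟩ = -12/13.

-0.923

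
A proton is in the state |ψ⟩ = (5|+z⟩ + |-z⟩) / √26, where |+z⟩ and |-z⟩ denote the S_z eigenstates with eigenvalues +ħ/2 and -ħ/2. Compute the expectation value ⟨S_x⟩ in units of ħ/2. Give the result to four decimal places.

⟨σ_x⟩ = 2 Re(a* b)/(|a|²+|b|²) with a = 5, b = 1.
a* b = 5, so ⟨σ_x⟩ = 10/26.
⟨S_x⟩ = (ħ/2)·⟨σ_x⟩.

0.3846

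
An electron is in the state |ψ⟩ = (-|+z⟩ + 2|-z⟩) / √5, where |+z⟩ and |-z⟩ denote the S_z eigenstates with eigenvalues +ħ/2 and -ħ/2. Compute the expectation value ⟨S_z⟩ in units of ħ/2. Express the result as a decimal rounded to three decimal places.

⟨σ_z⟩ = |a|² - |b|² divided by |a|²+|b|², with a, b the |+z⟩, |-z⟩ amplitudes.
= (1 - 4)/5 = -3/5.
⟨S_z⟩ = (ħ/2)·⟨σ_z⟩.

-0.600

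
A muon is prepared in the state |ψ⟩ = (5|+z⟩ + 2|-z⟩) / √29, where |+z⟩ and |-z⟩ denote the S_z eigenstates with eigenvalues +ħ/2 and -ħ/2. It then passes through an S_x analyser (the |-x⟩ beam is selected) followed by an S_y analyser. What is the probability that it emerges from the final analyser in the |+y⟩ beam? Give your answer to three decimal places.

0.078

First analyser (S_x): P(|-x⟩) = |⟨-x|ψ⟩|² = 9/58.
After stage 1 the state is |-x⟩; P(|+y⟩) = |⟨+y|-x⟩|² = 1/2.
Joint probability = 9/58 × 1/2 = 0.078.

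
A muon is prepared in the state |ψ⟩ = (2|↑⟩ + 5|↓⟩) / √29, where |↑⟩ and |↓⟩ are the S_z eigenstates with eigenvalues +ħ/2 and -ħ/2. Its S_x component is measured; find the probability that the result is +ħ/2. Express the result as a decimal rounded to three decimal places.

0.845

|+x⟩ = (|↑⟩ + |↓⟩)/√2, so ⟨+x|ψ⟩ = (7) / (√2·√29).
P = |7|² / 58 = 49/58.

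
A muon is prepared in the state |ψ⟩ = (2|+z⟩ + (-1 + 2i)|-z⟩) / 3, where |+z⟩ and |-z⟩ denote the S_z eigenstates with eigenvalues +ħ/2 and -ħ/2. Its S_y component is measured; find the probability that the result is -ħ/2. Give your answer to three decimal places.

0.056

|-y⟩ = (|+z⟩ - i|-z⟩)/√2, so ⟨-y|ψ⟩ = (-i) / (√2·3).
P = |-i|² / 18 = 1/18.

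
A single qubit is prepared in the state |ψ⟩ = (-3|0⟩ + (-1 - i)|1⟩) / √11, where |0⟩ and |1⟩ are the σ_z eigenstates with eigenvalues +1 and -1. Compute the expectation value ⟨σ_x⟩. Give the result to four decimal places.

⟨σ_x⟩ = 2 Re(a* b)/(|a|²+|b|²) with a = -3, b = (-1 - i).
a* b = (3 + 3i), so ⟨σ_x⟩ = 6/11.

0.5455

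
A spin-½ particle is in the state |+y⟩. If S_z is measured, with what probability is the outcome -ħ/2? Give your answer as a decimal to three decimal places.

0.500

In the S_z basis, |+y⟩ = (|+z⟩ + i|-z⟩)/√2 and |-z⟩ = |-z⟩.
|⟨-z|+y⟩|² = 1/2.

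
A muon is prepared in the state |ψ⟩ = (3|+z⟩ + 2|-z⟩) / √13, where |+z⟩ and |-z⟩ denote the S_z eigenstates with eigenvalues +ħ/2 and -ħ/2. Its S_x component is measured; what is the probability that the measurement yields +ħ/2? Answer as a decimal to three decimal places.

0.962

|+x⟩ = (|+z⟩ + |-z⟩)/√2, so ⟨+x|ψ⟩ = (5) / (√2·√13).
P = |5|² / 26 = 25/26.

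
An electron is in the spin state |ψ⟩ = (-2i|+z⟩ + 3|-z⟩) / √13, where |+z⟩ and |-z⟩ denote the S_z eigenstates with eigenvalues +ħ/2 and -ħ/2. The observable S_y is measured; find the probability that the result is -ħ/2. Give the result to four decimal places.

|-y⟩ = (|+z⟩ - i|-z⟩)/√2, so ⟨-y|ψ⟩ = (i) / (√2·√13).
P = |i|² / 26 = 1/26.

0.0385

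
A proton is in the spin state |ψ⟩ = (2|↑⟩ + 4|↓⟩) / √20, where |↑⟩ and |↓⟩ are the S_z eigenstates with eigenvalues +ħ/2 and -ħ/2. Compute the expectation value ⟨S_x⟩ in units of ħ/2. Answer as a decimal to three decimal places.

0.800

⟨σ_x⟩ = 2 Re(a* b)/(|a|²+|b|²) with a = 2, b = 4.
a* b = 8, so ⟨σ_x⟩ = 16/20.
⟨S_x⟩ = (ħ/2)·⟨σ_x⟩.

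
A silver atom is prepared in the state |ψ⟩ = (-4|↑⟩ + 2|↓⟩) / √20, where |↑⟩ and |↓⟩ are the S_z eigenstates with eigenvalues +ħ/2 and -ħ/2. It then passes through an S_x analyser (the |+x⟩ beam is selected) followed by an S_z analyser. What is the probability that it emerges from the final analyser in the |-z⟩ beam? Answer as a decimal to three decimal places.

First analyser (S_x): P(|+x⟩) = |⟨+x|ψ⟩|² = 4/40.
After stage 1 the state is |+x⟩; P(|-z⟩) = |⟨-z|+x⟩|² = 1/2.
Joint probability = 4/40 × 1/2 = 0.050.

0.050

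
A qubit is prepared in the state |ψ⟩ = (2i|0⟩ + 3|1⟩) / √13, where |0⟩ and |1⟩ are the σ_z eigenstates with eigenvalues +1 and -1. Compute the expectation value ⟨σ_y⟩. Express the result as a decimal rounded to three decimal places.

-0.923

⟨σ_y⟩ = 2 Im(a* b)/(|a|²+|b|²) with a = 2i, b = 3.
a* b = -6i, so ⟨σ_y⟩ = -12/13.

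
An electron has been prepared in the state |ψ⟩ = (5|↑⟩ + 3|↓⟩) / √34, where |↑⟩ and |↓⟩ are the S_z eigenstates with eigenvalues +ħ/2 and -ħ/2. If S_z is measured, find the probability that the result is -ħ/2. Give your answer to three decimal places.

The -ħ/2 outcome corresponds to |↓⟩. Its amplitude in |ψ⟩ is 3/√34.
P = |3|² / 34 = 9/34.

0.265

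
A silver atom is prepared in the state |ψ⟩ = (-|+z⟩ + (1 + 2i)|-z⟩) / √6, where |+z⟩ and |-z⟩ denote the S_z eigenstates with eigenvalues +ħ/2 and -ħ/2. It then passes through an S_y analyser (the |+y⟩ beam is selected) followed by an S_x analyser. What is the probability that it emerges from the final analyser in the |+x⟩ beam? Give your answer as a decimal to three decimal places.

First analyser (S_y): P(|+y⟩) = |⟨+y|ψ⟩|² = 2/12.
After stage 1 the state is |+y⟩; P(|+x⟩) = |⟨+x|+y⟩|² = 1/2.
Joint probability = 2/12 × 1/2 = 0.083.

0.083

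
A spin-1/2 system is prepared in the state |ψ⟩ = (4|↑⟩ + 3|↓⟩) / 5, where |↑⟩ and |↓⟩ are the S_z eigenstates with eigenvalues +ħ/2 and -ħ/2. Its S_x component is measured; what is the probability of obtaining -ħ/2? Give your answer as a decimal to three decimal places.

|-x⟩ = (|↑⟩ - |↓⟩)/√2, so ⟨-x|ψ⟩ = (1) / (√2·5).
P = |1|² / 50 = 1/50.

0.020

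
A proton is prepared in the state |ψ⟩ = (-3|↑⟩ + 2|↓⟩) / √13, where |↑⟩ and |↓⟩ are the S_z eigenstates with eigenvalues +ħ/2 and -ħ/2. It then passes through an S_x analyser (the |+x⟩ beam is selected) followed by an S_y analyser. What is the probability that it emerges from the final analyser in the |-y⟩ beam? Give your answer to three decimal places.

First analyser (S_x): P(|+x⟩) = |⟨+x|ψ⟩|² = 1/26.
After stage 1 the state is |+x⟩; P(|-y⟩) = |⟨-y|+x⟩|² = 1/2.
Joint probability = 1/26 × 1/2 = 0.019.

0.019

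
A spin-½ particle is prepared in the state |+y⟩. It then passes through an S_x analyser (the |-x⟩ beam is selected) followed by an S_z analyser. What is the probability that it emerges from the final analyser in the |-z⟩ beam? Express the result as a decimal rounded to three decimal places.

First analyser (S_x): from |+y⟩, P(|-x⟩) = 1/2.
After stage 1 the state is |-x⟩; P(|-z⟩) = |⟨-z|-x⟩|² = 1/2.
Joint probability = 1/2 × 1/2 = 0.250.

0.250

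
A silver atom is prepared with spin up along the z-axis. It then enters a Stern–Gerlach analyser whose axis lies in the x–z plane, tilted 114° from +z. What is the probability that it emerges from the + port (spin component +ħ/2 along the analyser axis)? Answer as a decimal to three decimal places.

0.297

For spin-½, the probability of finding spin-up along an axis at angle θ to the initial spin direction is cos²(θ/2); spin-down is sin²(θ/2).
θ = 114°, so P = cos²(57°) ≈ 0.297.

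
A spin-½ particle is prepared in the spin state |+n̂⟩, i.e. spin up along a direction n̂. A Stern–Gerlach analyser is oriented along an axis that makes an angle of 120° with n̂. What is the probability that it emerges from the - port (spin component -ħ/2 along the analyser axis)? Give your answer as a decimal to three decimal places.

0.750

For spin-½, the probability of finding spin-up along an axis at angle θ to the initial spin direction is cos²(θ/2); spin-down is sin²(θ/2).
θ = 120°, so P = sin²(60°) ≈ 0.750.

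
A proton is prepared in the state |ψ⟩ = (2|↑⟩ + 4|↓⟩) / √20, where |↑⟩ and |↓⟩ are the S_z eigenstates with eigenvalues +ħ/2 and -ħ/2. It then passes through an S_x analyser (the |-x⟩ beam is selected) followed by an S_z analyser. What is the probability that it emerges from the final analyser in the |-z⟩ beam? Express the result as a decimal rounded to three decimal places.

First analyser (S_x): P(|-x⟩) = |⟨-x|ψ⟩|² = 4/40.
After stage 1 the state is |-x⟩; P(|-z⟩) = |⟨-z|-x⟩|² = 1/2.
Joint probability = 4/40 × 1/2 = 0.050.

0.050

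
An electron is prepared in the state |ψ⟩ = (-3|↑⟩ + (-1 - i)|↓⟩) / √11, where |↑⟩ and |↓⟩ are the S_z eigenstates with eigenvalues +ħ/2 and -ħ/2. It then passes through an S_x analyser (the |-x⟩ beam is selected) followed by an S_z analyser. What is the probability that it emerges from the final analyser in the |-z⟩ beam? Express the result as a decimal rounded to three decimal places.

0.114

First analyser (S_x): P(|-x⟩) = |⟨-x|ψ⟩|² = 5/22.
After stage 1 the state is |-x⟩; P(|-z⟩) = |⟨-z|-x⟩|² = 1/2.
Joint probability = 5/22 × 1/2 = 0.114.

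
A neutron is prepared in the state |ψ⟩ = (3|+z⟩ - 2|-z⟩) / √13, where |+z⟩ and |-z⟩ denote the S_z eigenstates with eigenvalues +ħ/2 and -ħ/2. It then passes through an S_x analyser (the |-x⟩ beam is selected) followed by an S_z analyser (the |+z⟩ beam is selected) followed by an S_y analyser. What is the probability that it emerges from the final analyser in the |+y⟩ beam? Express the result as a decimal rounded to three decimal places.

0.240

First analyser (S_x): P(|-x⟩) = |⟨-x|ψ⟩|² = 25/26.
After stage 1 the state is |-x⟩; P(|+z⟩) = |⟨+z|-x⟩|² = 1/2.
After stage 2 the state is |+z⟩; P(|+y⟩) = |⟨+y|+z⟩|² = 1/2.
Joint probability = 25/26 × 1/2 × 1/2 = 0.240.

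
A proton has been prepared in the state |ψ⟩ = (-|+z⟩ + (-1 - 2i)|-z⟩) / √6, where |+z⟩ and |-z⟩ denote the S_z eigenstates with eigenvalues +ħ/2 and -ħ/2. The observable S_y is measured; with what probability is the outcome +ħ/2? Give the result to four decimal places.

0.8333

|+y⟩ = (|+z⟩ + i|-z⟩)/√2, so ⟨+y|ψ⟩ = (-3 + i) / (√2·√6).
P = |-3 + i|² / 12 = 10/12.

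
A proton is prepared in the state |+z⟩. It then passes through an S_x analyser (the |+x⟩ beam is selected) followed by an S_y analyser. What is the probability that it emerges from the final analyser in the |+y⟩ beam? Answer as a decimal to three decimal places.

0.250

First analyser (S_x): from |+z⟩, P(|+x⟩) = 1/2.
After stage 1 the state is |+x⟩; P(|+y⟩) = |⟨+y|+x⟩|² = 1/2.
Joint probability = 1/2 × 1/2 = 0.250.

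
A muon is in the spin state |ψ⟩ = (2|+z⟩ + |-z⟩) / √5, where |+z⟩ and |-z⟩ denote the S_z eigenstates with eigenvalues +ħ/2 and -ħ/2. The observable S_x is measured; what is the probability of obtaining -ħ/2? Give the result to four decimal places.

|-x⟩ = (|+z⟩ - |-z⟩)/√2, so ⟨-x|ψ⟩ = (1) / (√2·√5).
P = |1|² / 10 = 1/10.

0.1000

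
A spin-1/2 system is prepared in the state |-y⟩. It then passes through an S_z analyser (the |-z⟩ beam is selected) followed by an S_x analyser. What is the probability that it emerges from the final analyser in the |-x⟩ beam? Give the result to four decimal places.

0.2500

First analyser (S_z): from |-y⟩, P(|-z⟩) = 1/2.
After stage 1 the state is |-z⟩; P(|-x⟩) = |⟨-x|-z⟩|² = 1/2.
Joint probability = 1/2 × 1/2 = 0.2500.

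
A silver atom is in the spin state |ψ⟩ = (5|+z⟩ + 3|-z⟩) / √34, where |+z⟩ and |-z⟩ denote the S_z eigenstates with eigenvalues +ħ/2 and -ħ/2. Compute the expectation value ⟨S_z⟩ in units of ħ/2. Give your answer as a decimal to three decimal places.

0.471

⟨σ_z⟩ = |a|² - |b|² divided by |a|²+|b|², with a, b the |+z⟩, |-z⟩ amplitudes.
= (25 - 9)/34 = 16/34.
⟨S_z⟩ = (ħ/2)·⟨σ_z⟩.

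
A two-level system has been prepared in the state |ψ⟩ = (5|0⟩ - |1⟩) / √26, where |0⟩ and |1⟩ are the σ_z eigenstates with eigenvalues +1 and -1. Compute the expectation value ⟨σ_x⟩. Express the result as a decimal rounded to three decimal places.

-0.385

⟨σ_x⟩ = 2 Re(a* b)/(|a|²+|b|²) with a = 5, b = -1.
a* b = -5, so ⟨σ_x⟩ = -10/26.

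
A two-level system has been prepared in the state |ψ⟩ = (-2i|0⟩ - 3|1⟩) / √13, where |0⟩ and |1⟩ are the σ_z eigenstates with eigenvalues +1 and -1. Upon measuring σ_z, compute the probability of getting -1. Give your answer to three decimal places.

The -1 outcome corresponds to |1⟩. Its amplitude in |ψ⟩ is -3/√13.
P = |-3|² / 13 = 9/13.

0.692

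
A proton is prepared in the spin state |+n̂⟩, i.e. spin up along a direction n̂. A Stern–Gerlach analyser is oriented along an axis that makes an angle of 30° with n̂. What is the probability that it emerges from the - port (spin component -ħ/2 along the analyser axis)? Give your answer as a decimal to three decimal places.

0.067

For spin-½, the probability of finding spin-up along an axis at angle θ to the initial spin direction is cos²(θ/2); spin-down is sin²(θ/2).
θ = 30°, so P = sin²(15°) ≈ 0.067.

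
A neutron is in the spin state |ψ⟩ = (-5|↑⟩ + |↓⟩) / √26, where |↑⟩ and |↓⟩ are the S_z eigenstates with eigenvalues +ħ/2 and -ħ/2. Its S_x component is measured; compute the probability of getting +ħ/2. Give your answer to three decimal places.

0.308

|+x⟩ = (|↑⟩ + |↓⟩)/√2, so ⟨+x|ψ⟩ = (-4) / (√2·√26).
P = |-4|² / 52 = 16/52.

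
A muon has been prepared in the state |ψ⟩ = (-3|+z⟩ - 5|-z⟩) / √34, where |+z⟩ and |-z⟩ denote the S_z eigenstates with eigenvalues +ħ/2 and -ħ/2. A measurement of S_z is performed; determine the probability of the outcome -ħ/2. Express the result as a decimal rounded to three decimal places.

The -ħ/2 outcome corresponds to |-z⟩. Its amplitude in |ψ⟩ is -5/√34.
P = |-5|² / 34 = 25/34.

0.735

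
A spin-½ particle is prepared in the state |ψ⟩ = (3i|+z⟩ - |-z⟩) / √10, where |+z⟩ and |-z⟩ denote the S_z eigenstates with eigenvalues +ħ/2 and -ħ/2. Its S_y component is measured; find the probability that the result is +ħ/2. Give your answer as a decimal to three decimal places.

0.800

|+y⟩ = (|+z⟩ + i|-z⟩)/√2, so ⟨+y|ψ⟩ = (4i) / (√2·√10).
P = |4i|² / 20 = 16/20.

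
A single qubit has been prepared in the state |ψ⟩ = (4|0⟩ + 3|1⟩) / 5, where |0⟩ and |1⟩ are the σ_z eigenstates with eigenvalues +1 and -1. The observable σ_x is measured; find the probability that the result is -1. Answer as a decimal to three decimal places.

|-x⟩ = (|0⟩ - |1⟩)/√2, so ⟨-x|ψ⟩ = (1) / (√2·5).
P = |1|² / 50 = 1/50.

0.020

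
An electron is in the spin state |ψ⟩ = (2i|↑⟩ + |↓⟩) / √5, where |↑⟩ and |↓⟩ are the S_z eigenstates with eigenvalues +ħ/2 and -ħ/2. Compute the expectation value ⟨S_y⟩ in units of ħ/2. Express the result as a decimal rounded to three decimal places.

-0.800

⟨σ_y⟩ = 2 Im(a* b)/(|a|²+|b|²) with a = 2i, b = 1.
a* b = -2i, so ⟨σ_y⟩ = -4/5.
⟨S_y⟩ = (ħ/2)·⟨σ_y⟩.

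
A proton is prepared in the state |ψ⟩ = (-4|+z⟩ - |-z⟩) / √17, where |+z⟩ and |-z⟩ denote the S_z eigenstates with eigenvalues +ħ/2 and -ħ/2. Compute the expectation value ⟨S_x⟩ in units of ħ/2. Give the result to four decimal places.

⟨σ_x⟩ = 2 Re(a* b)/(|a|²+|b|²) with a = -4, b = -1.
a* b = 4, so ⟨σ_x⟩ = 8/17.
⟨S_x⟩ = (ħ/2)·⟨σ_x⟩.

0.4706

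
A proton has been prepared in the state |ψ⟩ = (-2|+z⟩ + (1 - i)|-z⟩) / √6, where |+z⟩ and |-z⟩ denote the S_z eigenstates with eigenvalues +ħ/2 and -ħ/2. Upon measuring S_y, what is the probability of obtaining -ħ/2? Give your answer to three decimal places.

0.167

|-y⟩ = (|+z⟩ - i|-z⟩)/√2, so ⟨-y|ψ⟩ = (-1 + i) / (√2·√6).
P = |-1 + i|² / 12 = 2/12.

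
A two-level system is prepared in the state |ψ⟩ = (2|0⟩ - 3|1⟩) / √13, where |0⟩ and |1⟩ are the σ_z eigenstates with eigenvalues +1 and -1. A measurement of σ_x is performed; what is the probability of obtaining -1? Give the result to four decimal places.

0.9615

|-x⟩ = (|0⟩ - |1⟩)/√2, so ⟨-x|ψ⟩ = (5) / (√2·√13).
P = |5|² / 26 = 25/26.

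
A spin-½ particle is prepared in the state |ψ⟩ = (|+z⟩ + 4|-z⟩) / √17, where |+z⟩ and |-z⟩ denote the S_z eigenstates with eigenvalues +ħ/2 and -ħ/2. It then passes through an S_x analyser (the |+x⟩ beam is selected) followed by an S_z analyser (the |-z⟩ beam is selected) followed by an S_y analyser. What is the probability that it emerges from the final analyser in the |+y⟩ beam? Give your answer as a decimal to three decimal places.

First analyser (S_x): P(|+x⟩) = |⟨+x|ψ⟩|² = 25/34.
After stage 1 the state is |+x⟩; P(|-z⟩) = |⟨-z|+x⟩|² = 1/2.
After stage 2 the state is |-z⟩; P(|+y⟩) = |⟨+y|-z⟩|² = 1/2.
Joint probability = 25/34 × 1/2 × 1/2 = 0.184.

0.184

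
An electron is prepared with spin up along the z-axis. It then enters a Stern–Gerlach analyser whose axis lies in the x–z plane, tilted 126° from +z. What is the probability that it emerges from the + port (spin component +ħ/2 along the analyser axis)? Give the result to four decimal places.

For spin-½, the probability of finding spin-up along an axis at angle θ to the initial spin direction is cos²(θ/2); spin-down is sin²(θ/2).
θ = 126°, so P = cos²(63°) ≈ 0.2061.

0.2061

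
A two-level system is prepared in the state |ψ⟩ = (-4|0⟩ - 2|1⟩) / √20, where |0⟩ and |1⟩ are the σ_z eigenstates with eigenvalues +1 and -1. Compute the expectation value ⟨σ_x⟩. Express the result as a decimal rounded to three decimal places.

⟨σ_x⟩ = 2 Re(a* b)/(|a|²+|b|²) with a = -4, b = -2.
a* b = 8, so ⟨σ_x⟩ = 16/20.

0.800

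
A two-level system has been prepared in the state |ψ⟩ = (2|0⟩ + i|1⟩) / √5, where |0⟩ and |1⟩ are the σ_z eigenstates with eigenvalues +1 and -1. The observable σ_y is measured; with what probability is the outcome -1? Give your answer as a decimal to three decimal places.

0.100

|-y⟩ = (|0⟩ - i|1⟩)/√2, so ⟨-y|ψ⟩ = (1) / (√2·√5).
P = |1|² / 10 = 1/10.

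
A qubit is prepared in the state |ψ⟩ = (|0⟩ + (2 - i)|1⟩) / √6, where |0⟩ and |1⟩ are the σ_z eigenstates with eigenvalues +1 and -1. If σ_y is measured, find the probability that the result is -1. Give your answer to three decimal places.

0.667

|-y⟩ = (|0⟩ - i|1⟩)/√2, so ⟨-y|ψ⟩ = (2 + 2i) / (√2·√6).
P = |2 + 2i|² / 12 = 8/12.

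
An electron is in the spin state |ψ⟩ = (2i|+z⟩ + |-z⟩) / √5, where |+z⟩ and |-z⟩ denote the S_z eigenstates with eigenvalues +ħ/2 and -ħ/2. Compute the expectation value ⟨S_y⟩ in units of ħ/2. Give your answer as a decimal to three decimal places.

-0.800

⟨σ_y⟩ = 2 Im(a* b)/(|a|²+|b|²) with a = 2i, b = 1.
a* b = -2i, so ⟨σ_y⟩ = -4/5.
⟨S_y⟩ = (ħ/2)·⟨σ_y⟩.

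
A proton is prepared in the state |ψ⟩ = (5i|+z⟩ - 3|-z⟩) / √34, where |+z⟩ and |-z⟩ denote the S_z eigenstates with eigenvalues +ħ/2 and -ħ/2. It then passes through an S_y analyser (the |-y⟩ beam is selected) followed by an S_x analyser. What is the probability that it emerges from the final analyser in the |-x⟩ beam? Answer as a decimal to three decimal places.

0.029

First analyser (S_y): P(|-y⟩) = |⟨-y|ψ⟩|² = 4/68.
After stage 1 the state is |-y⟩; P(|-x⟩) = |⟨-x|-y⟩|² = 1/2.
Joint probability = 4/68 × 1/2 = 0.029.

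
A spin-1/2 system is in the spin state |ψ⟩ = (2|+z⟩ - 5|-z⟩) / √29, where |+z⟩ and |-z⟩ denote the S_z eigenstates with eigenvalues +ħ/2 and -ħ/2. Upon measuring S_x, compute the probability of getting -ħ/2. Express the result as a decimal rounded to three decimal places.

|-x⟩ = (|+z⟩ - |-z⟩)/√2, so ⟨-x|ψ⟩ = (7) / (√2·√29).
P = |7|² / 58 = 49/58.

0.845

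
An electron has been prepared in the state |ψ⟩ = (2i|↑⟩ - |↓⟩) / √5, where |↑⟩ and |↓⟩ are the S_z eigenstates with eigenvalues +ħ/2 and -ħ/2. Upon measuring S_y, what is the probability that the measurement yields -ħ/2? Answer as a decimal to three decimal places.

|-y⟩ = (|↑⟩ - i|↓⟩)/√2, so ⟨-y|ψ⟩ = (i) / (√2·√5).
P = |i|² / 10 = 1/10.

0.100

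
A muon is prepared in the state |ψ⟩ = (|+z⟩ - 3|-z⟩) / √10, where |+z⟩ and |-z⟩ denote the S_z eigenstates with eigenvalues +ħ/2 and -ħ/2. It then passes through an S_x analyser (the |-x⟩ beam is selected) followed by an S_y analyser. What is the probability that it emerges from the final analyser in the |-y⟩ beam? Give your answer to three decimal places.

First analyser (S_x): P(|-x⟩) = |⟨-x|ψ⟩|² = 16/20.
After stage 1 the state is |-x⟩; P(|-y⟩) = |⟨-y|-x⟩|² = 1/2.
Joint probability = 16/20 × 1/2 = 0.400.

0.400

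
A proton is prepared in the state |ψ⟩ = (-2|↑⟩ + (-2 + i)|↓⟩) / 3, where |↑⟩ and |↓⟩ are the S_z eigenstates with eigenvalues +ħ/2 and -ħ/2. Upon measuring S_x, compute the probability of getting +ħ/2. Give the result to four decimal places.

|+x⟩ = (|↑⟩ + |↓⟩)/√2, so ⟨+x|ψ⟩ = (-4 + i) / (√2·3).
P = |-4 + i|² / 18 = 17/18.

0.9444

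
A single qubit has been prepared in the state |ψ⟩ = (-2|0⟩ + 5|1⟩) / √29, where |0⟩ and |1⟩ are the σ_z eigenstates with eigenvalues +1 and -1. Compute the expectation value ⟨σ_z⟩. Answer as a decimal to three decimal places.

-0.724

⟨σ_z⟩ = |a|² - |b|² divided by |a|²+|b|², with a, b the |0⟩, |1⟩ amplitudes.
= (4 - 25)/29 = -21/29.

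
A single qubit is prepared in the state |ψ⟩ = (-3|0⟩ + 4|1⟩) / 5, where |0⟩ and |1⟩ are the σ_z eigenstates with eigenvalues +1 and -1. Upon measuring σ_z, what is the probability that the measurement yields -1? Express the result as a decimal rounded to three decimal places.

The -1 outcome corresponds to |1⟩. Its amplitude in |ψ⟩ is 4/5.
P = |4|² / 25 = 16/25.

0.640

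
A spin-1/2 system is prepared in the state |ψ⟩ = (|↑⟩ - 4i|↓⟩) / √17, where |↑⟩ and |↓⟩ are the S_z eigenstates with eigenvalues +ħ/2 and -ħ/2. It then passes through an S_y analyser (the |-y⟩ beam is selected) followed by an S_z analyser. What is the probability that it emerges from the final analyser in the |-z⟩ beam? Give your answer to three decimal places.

First analyser (S_y): P(|-y⟩) = |⟨-y|ψ⟩|² = 25/34.
After stage 1 the state is |-y⟩; P(|-z⟩) = |⟨-z|-y⟩|² = 1/2.
Joint probability = 25/34 × 1/2 = 0.368.

0.368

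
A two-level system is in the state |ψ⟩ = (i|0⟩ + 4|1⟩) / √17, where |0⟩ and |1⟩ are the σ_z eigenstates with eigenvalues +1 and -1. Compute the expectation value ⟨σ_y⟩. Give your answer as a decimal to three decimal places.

⟨σ_y⟩ = 2 Im(a* b)/(|a|²+|b|²) with a = i, b = 4.
a* b = -4i, so ⟨σ_y⟩ = -8/17.

-0.471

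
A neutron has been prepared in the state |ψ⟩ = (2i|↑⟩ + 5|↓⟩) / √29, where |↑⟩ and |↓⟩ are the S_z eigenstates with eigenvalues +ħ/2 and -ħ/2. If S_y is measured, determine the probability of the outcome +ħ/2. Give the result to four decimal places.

|+y⟩ = (|↑⟩ + i|↓⟩)/√2, so ⟨+y|ψ⟩ = (-3i) / (√2·√29).
P = |-3i|² / 58 = 9/58.

0.1552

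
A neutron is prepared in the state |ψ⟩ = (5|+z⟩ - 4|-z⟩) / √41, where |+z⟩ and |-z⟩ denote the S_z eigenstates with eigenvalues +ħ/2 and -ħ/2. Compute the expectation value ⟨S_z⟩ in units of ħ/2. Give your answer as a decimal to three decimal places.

0.220

⟨σ_z⟩ = |a|² - |b|² divided by |a|²+|b|², with a, b the |+z⟩, |-z⟩ amplitudes.
= (25 - 16)/41 = 9/41.
⟨S_z⟩ = (ħ/2)·⟨σ_z⟩.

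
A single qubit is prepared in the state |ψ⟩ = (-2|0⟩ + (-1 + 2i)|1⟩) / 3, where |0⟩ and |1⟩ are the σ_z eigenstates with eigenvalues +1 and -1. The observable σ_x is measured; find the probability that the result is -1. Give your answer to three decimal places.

|-x⟩ = (|0⟩ - |1⟩)/√2, so ⟨-x|ψ⟩ = (-1 - 2i) / (√2·3).
P = |-1 - 2i|² / 18 = 5/18.

0.278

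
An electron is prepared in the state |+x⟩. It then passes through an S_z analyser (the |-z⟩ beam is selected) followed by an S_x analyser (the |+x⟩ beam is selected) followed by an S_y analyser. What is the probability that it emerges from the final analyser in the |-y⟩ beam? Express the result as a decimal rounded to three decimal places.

First analyser (S_z): from |+x⟩, P(|-z⟩) = 1/2.
After stage 1 the state is |-z⟩; P(|+x⟩) = |⟨+x|-z⟩|² = 1/2.
After stage 2 the state is |+x⟩; P(|-y⟩) = |⟨-y|+x⟩|² = 1/2.
Joint probability = 1/2 × 1/2 × 1/2 = 0.125.

0.125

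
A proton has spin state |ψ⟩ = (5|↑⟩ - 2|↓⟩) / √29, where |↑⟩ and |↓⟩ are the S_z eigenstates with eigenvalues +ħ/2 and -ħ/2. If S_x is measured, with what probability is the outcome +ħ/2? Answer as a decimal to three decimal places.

0.155

|+x⟩ = (|↑⟩ + |↓⟩)/√2, so ⟨+x|ψ⟩ = (3) / (√2·√29).
P = |3|² / 58 = 9/58.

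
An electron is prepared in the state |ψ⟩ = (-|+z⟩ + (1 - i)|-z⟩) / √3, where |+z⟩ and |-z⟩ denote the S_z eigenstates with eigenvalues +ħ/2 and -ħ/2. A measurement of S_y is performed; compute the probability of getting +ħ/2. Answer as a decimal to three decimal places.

0.833

|+y⟩ = (|+z⟩ + i|-z⟩)/√2, so ⟨+y|ψ⟩ = (-2 - i) / (√2·√3).
P = |-2 - i|² / 6 = 5/6.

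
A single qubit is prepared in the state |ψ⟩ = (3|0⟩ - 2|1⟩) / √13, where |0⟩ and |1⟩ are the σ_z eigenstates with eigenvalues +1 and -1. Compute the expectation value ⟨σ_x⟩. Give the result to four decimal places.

⟨σ_x⟩ = 2 Re(a* b)/(|a|²+|b|²) with a = 3, b = -2.
a* b = -6, so ⟨σ_x⟩ = -12/13.

-0.9231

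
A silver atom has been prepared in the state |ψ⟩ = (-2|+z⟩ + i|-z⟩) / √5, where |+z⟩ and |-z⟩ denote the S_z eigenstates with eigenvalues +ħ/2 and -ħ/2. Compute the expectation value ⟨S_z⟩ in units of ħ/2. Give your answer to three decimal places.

⟨σ_z⟩ = |a|² - |b|² divided by |a|²+|b|², with a, b the |+z⟩, |-z⟩ amplitudes.
= (4 - 1)/5 = 3/5.
⟨S_z⟩ = (ħ/2)·⟨σ_z⟩.

0.600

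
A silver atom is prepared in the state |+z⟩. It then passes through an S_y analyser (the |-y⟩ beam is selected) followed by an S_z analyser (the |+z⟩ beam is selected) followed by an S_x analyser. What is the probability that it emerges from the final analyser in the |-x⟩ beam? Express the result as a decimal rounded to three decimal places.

0.125

First analyser (S_y): from |+z⟩, P(|-y⟩) = 1/2.
After stage 1 the state is |-y⟩; P(|+z⟩) = |⟨+z|-y⟩|² = 1/2.
After stage 2 the state is |+z⟩; P(|-x⟩) = |⟨-x|+z⟩|² = 1/2.
Joint probability = 1/2 × 1/2 × 1/2 = 0.125.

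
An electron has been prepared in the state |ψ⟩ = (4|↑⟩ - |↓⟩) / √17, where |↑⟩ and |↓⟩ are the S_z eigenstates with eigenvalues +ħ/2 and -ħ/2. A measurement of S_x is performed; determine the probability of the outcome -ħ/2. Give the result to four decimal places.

0.7353

|-x⟩ = (|↑⟩ - |↓⟩)/√2, so ⟨-x|ψ⟩ = (5) / (√2·√17).
P = |5|² / 34 = 25/34.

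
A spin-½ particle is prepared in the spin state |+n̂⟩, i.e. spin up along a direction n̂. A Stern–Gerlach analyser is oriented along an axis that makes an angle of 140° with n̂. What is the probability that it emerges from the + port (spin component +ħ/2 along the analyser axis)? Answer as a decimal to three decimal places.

For spin-½, the probability of finding spin-up along an axis at angle θ to the initial spin direction is cos²(θ/2); spin-down is sin²(θ/2).
θ = 140°, so P = cos²(70°) ≈ 0.117.

0.117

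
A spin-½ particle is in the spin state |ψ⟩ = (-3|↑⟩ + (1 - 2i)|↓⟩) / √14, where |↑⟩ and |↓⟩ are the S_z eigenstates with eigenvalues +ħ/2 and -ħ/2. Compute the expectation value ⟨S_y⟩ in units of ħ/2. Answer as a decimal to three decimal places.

0.857

⟨σ_y⟩ = 2 Im(a* b)/(|a|²+|b|²) with a = -3, b = (1 - 2i).
a* b = (-3 + 6i), so ⟨σ_y⟩ = 12/14.
⟨S_y⟩ = (ħ/2)·⟨σ_y⟩.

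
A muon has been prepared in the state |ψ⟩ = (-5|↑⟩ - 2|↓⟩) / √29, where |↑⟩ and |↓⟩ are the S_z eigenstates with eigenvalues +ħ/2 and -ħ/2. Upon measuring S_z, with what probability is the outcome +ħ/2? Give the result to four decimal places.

The +ħ/2 outcome corresponds to |↑⟩. Its amplitude in |ψ⟩ is -5/√29.
P = |-5|² / 29 = 25/29.

0.8621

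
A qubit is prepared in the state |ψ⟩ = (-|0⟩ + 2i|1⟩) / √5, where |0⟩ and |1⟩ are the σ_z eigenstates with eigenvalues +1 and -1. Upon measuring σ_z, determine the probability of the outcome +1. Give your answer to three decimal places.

The +1 outcome corresponds to |0⟩. Its amplitude in |ψ⟩ is -1/√5.
P = |-1|² / 5 = 1/5.

0.200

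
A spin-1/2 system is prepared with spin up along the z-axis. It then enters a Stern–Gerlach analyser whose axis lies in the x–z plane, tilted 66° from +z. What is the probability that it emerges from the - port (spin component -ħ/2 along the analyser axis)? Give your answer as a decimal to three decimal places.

For spin-½, the probability of finding spin-up along an axis at angle θ to the initial spin direction is cos²(θ/2); spin-down is sin²(θ/2).
θ = 66°, so P = sin²(33°) ≈ 0.297.

0.297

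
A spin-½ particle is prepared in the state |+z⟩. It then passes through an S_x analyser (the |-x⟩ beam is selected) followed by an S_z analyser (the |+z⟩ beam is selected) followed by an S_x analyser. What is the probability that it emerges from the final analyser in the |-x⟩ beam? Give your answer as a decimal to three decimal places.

0.125

First analyser (S_x): from |+z⟩, P(|-x⟩) = 1/2.
After stage 1 the state is |-x⟩; P(|+z⟩) = |⟨+z|-x⟩|² = 1/2.
After stage 2 the state is |+z⟩; P(|-x⟩) = |⟨-x|+z⟩|² = 1/2.
Joint probability = 1/2 × 1/2 × 1/2 = 0.125.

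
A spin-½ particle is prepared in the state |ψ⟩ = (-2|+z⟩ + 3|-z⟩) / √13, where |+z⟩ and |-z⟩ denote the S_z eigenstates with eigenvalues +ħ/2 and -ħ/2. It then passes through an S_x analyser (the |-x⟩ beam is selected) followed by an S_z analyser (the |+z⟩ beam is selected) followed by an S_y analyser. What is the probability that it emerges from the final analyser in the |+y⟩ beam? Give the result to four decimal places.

First analyser (S_x): P(|-x⟩) = |⟨-x|ψ⟩|² = 25/26.
After stage 1 the state is |-x⟩; P(|+z⟩) = |⟨+z|-x⟩|² = 1/2.
After stage 2 the state is |+z⟩; P(|+y⟩) = |⟨+y|+z⟩|² = 1/2.
Joint probability = 25/26 × 1/2 × 1/2 = 0.2404.

0.2404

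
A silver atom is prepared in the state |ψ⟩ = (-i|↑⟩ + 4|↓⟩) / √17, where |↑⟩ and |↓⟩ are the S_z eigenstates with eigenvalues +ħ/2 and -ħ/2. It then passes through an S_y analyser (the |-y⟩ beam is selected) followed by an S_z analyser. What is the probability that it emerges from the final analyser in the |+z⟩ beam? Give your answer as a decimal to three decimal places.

First analyser (S_y): P(|-y⟩) = |⟨-y|ψ⟩|² = 9/34.
After stage 1 the state is |-y⟩; P(|+z⟩) = |⟨+z|-y⟩|² = 1/2.
Joint probability = 9/34 × 1/2 = 0.132.

0.132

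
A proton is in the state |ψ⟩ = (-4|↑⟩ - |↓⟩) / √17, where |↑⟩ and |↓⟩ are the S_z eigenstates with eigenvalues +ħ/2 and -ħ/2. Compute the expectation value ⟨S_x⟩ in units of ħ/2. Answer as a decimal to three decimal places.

⟨σ_x⟩ = 2 Re(a* b)/(|a|²+|b|²) with a = -4, b = -1.
a* b = 4, so ⟨σ_x⟩ = 8/17.
⟨S_x⟩ = (ħ/2)·⟨σ_x⟩.

0.471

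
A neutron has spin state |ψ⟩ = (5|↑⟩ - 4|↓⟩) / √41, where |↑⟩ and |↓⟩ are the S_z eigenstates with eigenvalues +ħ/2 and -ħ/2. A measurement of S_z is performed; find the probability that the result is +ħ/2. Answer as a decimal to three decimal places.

0.610

The +ħ/2 outcome corresponds to |↑⟩. Its amplitude in |ψ⟩ is 5/√41.
P = |5|² / 41 = 25/41.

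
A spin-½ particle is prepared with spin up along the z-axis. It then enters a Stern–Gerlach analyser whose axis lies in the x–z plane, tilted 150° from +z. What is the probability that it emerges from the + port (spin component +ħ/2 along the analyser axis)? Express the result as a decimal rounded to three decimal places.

0.067

For spin-½, the probability of finding spin-up along an axis at angle θ to the initial spin direction is cos²(θ/2); spin-down is sin²(θ/2).
θ = 150°, so P = cos²(75°) ≈ 0.067.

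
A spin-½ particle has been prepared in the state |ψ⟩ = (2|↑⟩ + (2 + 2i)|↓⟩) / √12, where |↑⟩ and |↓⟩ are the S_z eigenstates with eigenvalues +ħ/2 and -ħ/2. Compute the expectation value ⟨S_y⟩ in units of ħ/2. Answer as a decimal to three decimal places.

0.667

⟨σ_y⟩ = 2 Im(a* b)/(|a|²+|b|²) with a = 2, b = (2 + 2i).
a* b = (4 + 4i), so ⟨σ_y⟩ = 8/12.
⟨S_y⟩ = (ħ/2)·⟨σ_y⟩.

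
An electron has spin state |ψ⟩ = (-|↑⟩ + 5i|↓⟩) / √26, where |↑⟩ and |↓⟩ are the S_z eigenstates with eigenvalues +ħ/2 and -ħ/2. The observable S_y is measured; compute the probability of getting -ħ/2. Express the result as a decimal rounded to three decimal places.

|-y⟩ = (|↑⟩ - i|↓⟩)/√2, so ⟨-y|ψ⟩ = (-6) / (√2·√26).
P = |-6|² / 52 = 36/52.

0.692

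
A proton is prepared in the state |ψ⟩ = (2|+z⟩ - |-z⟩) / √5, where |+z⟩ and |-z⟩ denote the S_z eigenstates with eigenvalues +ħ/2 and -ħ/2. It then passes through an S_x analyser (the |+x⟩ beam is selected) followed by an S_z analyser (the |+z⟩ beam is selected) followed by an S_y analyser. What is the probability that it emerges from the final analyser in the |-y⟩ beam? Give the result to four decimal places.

0.0250

First analyser (S_x): P(|+x⟩) = |⟨+x|ψ⟩|² = 1/10.
After stage 1 the state is |+x⟩; P(|+z⟩) = |⟨+z|+x⟩|² = 1/2.
After stage 2 the state is |+z⟩; P(|-y⟩) = |⟨-y|+z⟩|² = 1/2.
Joint probability = 1/10 × 1/2 × 1/2 = 0.0250.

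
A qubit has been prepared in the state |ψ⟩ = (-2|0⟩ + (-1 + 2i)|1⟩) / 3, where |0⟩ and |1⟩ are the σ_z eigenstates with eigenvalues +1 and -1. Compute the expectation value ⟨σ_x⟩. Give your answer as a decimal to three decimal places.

⟨σ_x⟩ = 2 Re(a* b)/(|a|²+|b|²) with a = -2, b = (-1 + 2i).
a* b = (2 - 4i), so ⟨σ_x⟩ = 4/9.

0.444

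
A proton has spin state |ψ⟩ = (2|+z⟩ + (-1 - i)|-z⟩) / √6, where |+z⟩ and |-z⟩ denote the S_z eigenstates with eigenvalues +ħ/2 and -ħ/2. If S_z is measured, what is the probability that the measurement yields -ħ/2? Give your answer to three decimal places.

The -ħ/2 outcome corresponds to |-z⟩. Its amplitude in |ψ⟩ is (-1 - i)/√6.
P = |-1 - i|² / 6 = 2/6.

0.333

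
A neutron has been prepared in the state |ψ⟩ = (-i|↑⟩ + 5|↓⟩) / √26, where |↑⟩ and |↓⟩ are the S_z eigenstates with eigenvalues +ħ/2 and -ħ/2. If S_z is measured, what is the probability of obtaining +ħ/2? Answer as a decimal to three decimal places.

The +ħ/2 outcome corresponds to |↑⟩. Its amplitude in |ψ⟩ is -i/√26.
P = |-i|² / 26 = 1/26.

0.038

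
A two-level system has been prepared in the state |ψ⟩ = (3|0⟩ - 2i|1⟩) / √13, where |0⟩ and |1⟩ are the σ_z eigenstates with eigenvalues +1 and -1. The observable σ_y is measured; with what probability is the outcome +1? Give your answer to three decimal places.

0.038

|+y⟩ = (|0⟩ + i|1⟩)/√2, so ⟨+y|ψ⟩ = (1) / (√2·√13).
P = |1|² / 26 = 1/26.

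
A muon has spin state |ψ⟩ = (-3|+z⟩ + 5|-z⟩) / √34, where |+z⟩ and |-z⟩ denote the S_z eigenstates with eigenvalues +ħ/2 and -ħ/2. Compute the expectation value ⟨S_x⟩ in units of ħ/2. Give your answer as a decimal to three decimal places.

-0.882

⟨σ_x⟩ = 2 Re(a* b)/(|a|²+|b|²) with a = -3, b = 5.
a* b = -15, so ⟨σ_x⟩ = -30/34.
⟨S_x⟩ = (ħ/2)·⟨σ_x⟩.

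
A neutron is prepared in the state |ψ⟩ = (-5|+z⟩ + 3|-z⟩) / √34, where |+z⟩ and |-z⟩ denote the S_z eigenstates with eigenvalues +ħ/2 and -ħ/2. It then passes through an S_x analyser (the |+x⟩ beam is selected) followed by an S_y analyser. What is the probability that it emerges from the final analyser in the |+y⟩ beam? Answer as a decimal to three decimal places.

0.029

First analyser (S_x): P(|+x⟩) = |⟨+x|ψ⟩|² = 4/68.
After stage 1 the state is |+x⟩; P(|+y⟩) = |⟨+y|+x⟩|² = 1/2.
Joint probability = 4/68 × 1/2 = 0.029.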